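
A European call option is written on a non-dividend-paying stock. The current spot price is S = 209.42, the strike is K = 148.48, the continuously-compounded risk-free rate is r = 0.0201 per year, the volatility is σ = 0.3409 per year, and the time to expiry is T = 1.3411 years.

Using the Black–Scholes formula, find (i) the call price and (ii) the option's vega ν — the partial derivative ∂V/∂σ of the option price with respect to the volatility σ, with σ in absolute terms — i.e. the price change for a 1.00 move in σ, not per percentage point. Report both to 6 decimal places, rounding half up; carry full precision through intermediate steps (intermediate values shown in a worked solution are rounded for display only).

σ√T = 0.3409·√1.3411 = 0.394782
d₁ = (ln(S/K) + (r+σ²/2)T) / (σ√T) = (ln(209.42/148.48) + (0.0201+0.3409²/2)·1.3411) / 0.394782 = (0.343892 + 0.104883) / 0.394782 = 1.136764
d₂ = d₁ − σ√T = 1.136764 − 0.394782 = 0.741982
e^{−rT} = e^{−0.0201·1.3411} = 0.973404
N(d₁) = 0.872181,  N(d₂) = 0.770951
Call price V = S·N(d₁) − K·e^{−rT}·N(d₂) = 182.652247 − 111.426300 = 71.225947
φ(d₁) = (1/√(2π))·e^{−d₁²/2} = 0.209077
ν = S·φ(d₁)·√T = 50.705397

price = 71.225947
ν = 50.705397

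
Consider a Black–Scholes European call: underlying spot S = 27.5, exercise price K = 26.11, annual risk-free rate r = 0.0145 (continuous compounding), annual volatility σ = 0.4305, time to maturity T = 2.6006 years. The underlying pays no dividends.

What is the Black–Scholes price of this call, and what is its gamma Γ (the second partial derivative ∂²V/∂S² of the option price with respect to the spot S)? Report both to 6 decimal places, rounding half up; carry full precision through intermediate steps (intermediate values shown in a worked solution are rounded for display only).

σ√T = 0.4305·√2.6006 = 0.694240
d₁ = (ln(S/K) + (r+σ²/2)T) / (σ√T) = (ln(27.5/26.11) + (0.0145+0.4305²/2)·2.6006) / 0.694240 = (0.051868 + 0.278694) / 0.694240 = 0.476148
d₂ = d₁ − σ√T = 0.476148 − 0.694240 = -0.218092
e^{−rT} = e^{−0.0145·2.6006} = 0.962993
N(d₁) = 0.683016,  N(d₂) = 0.413679
Call price V = S·N(d₁) − K·e^{−rT}·N(d₂) = 18.782927 − 10.401433 = 8.381494
φ(d₁) = (1/√(2π))·e^{−d₁²/2} = 0.356188
Γ = φ(d₁) / (S·σ·√T) = 0.018657

price = 8.381494
Γ = 0.018657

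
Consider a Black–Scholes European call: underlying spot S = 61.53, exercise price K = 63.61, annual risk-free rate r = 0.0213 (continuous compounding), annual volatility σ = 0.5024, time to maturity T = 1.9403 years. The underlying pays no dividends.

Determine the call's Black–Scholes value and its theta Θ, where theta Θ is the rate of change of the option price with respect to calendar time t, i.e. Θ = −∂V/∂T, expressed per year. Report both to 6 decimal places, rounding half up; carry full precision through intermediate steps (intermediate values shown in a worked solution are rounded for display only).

σ√T = 0.5024·√1.9403 = 0.699816
d₁ = (ln(S/K) + (r+σ²/2)T) / (σ√T) = (ln(61.53/63.61) + (0.0213+0.5024²/2)·1.9403) / 0.699816 = (-0.033246 + 0.286200) / 0.699816 = 0.361458
d₂ = d₁ − σ√T = 0.361458 − 0.699816 = -0.338359
e^{−rT} = e^{−0.0213·1.9403} = 0.959514
N(d₁) = 0.641121,  N(d₂) = 0.367546
Call price V = S·N(d₁) − K·e^{−rT}·N(d₂) = 39.448196 − 22.433083 = 17.015113
φ(d₁) = (1/√(2π))·e^{−d₁²/2} = 0.373714
Θ = −S·φ(d₁)·σ/(2√T) − r·K·e^{−rT}·N(d₂) = −4.146785 − 0.477825 = -4.624610

price = 17.015113
Θ = -4.624610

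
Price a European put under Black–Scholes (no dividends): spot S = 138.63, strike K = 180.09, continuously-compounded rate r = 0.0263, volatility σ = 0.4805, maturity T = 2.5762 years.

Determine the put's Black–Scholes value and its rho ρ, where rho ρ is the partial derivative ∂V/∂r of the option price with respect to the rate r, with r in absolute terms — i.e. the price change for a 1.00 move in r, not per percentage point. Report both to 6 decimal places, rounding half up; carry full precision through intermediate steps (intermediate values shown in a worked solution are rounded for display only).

price = 62.275587
ρ = -319.939705

σ√T = 0.4805·√2.5762 = 0.771229
d₁ = (ln(S/K) + (r+σ²/2)T) / (σ√T) = (ln(138.63/180.09) + (0.0263+0.4805²/2)·2.5762) / 0.771229 = (-0.261648 + 0.365151) / 0.771229 = 0.134205
d₂ = d₁ − σ√T = 0.134205 − 0.771229 = -0.637024
e^{−rT} = e^{−0.0263·2.5762} = 0.934490
N(−d₁) = 0.446620,  N(−d₂) = 0.737945
Put price V = K·e^{−rT}·N(−d₂) − S·N(−d₁) = 124.190554 − 61.914967 = 62.275587
ρ = −K·T·e^{−rT}·N(−d₂) = -319.939705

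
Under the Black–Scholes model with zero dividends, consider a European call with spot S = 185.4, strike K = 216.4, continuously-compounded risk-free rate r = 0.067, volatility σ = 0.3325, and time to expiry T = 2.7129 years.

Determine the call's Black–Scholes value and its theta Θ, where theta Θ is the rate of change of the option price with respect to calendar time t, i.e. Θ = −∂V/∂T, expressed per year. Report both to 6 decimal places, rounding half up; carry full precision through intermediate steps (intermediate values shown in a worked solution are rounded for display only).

σ√T = 0.3325·√2.7129 = 0.547657
d₁ = (ln(S/K) + (r+σ²/2)T) / (σ√T) = (ln(185.4/216.4) + (0.067+0.3325²/2)·2.7129) / 0.547657 = (-0.154613 + 0.331728) / 0.547657 = 0.323406
d₂ = d₁ − σ√T = 0.323406 − 0.547657 = -0.224251
e^{−rT} = e^{−0.067·2.7129} = 0.833798
N(d₁) = 0.626806,  N(d₂) = 0.411281
Call price V = S·N(d₁) − K·e^{−rT}·N(d₂) = 116.209841 − 74.209013 = 42.000828
φ(d₁) = (1/√(2π))·e^{−d₁²/2} = 0.378615
Θ = −S·φ(d₁)·σ/(2√T) − r·K·e^{−rT}·N(d₂) = −7.085212 − 4.972004 = -12.057216

price = 42.000828
Θ = -12.057216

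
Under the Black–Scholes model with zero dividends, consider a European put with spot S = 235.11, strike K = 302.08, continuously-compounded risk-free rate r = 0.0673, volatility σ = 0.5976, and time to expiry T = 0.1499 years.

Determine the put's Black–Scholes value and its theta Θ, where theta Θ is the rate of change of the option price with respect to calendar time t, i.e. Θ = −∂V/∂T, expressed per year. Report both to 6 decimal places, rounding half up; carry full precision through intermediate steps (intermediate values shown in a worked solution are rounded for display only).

σ√T = 0.5976·√0.1499 = 0.231372
d₁ = (ln(S/K) + (r+σ²/2)T) / (σ√T) = (ln(235.11/302.08) + (0.0673+0.5976²/2)·0.1499) / 0.231372 = (-0.250638 + 0.036855) / 0.231372 = -0.923981
d₂ = d₁ − σ√T = -0.923981 − 0.231372 = -1.155353
e^{−rT} = e^{−0.0673·0.1499} = 0.989962
N(−d₁) = 0.822252,  N(−d₂) = 0.876027
Put price V = K·e^{−rT}·N(−d₂) − S·N(−d₁) = 261.974009 − 193.319622 = 68.654387
φ(d₁) = (1/√(2π))·e^{−d₁²/2} = 0.260329
Θ = −S·φ(d₁)·σ/(2√T) + r·K·e^{−rT}·N(−d₂) = −47.236054 + 17.630851 = -29.605203

price = 68.654387
Θ = -29.605203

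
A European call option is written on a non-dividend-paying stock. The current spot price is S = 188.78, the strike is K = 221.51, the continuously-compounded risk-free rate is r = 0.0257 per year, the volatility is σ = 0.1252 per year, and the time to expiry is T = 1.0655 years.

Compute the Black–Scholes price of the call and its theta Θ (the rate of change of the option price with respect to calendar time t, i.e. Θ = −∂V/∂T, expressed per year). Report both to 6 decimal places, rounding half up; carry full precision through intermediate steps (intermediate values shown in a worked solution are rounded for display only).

σ√T = 0.1252·√1.0655 = 0.129235
d₁ = (ln(S/K) + (r+σ²/2)T) / (σ√T) = (ln(188.78/221.51) + (0.0257+0.1252²/2)·1.0655) / 0.129235 = (-0.159885 + 0.035734) / 0.129235 = -0.960660
d₂ = d₁ − σ√T = -0.960660 − 0.129235 = -1.089896
e^{−rT} = e^{−0.0257·1.0655} = 0.972988
N(d₁) = 0.168362,  N(d₂) = 0.137880
Call price V = S·N(d₁) − K·e^{−rT}·N(d₂) = 31.783285 − 29.716718 = 2.066567
φ(d₁) = (1/√(2π))·e^{−d₁²/2} = 0.251485
Θ = −S·φ(d₁)·σ/(2√T) − r·K·e^{−rT}·N(d₂) = −2.879157 − 0.763720 = -3.642877

price = 2.066567
Θ = -3.642877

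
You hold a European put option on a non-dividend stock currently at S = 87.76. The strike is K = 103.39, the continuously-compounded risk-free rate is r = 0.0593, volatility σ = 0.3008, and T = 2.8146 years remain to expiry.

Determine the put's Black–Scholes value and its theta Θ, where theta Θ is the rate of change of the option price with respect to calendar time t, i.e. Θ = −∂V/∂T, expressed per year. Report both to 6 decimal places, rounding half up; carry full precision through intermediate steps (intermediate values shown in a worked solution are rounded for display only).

price = 17.325019
Θ = 0.063424

σ√T = 0.3008·√2.8146 = 0.504645
d₁ = (ln(S/K) + (r+σ²/2)T) / (σ√T) = (ln(87.76/103.39) + (0.0593+0.3008²/2)·2.8146) / 0.504645 = (-0.163902 + 0.294239) / 0.504645 = 0.258274
d₂ = d₁ − σ√T = 0.258274 − 0.504645 = -0.246371
e^{−rT} = e^{−0.0593·2.8146} = 0.846279
N(−d₁) = 0.398098,  N(−d₂) = 0.597303
Put price V = K·e^{−rT}·N(−d₂) − S·N(−d₁) = 52.262075 − 34.937056 = 17.325019
φ(d₁) = (1/√(2π))·e^{−d₁²/2} = 0.385856
Θ = −S·φ(d₁)·σ/(2√T) + r·K·e^{−rT}·N(−d₂) = −3.035717 + 3.099141 = 0.063424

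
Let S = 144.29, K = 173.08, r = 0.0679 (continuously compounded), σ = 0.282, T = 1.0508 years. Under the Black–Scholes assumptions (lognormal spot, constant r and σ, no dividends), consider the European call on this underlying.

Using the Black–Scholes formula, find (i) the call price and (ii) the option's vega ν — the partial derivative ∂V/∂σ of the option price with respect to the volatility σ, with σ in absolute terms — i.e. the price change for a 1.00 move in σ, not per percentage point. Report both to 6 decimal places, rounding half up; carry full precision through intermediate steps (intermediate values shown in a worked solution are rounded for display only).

price = 10.374533
ν = 57.359717

σ√T = 0.282·√1.0508 = 0.289074
d₁ = (ln(S/K) + (r+σ²/2)T) / (σ√T) = (ln(144.29/173.08) + (0.0679+0.282²/2)·1.0508) / 0.289074 = (-0.181929 + 0.113131) / 0.289074 = -0.237993
d₂ = d₁ − σ√T = -0.237993 − 0.289074 = -0.527067
e^{−rT} = e^{−0.0679·1.0508} = 0.931137
N(d₁) = 0.405943,  N(d₂) = 0.299074
Call price V = S·N(d₁) − K·e^{−rT}·N(d₂) = 58.573569 − 48.199037 = 10.374533
φ(d₁) = (1/√(2π))·e^{−d₁²/2} = 0.387803
ν = S·φ(d₁)·√T = 57.359717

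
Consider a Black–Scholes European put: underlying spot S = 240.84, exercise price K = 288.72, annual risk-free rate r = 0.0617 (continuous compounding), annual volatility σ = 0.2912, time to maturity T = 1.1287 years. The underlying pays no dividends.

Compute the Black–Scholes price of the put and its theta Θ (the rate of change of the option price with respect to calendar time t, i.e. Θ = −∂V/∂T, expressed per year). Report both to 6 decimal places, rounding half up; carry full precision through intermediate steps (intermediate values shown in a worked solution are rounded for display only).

σ√T = 0.2912·√1.1287 = 0.309372
d₁ = (ln(S/K) + (r+σ²/2)T) / (σ√T) = (ln(240.84/288.72) + (0.0617+0.2912²/2)·1.1287) / 0.309372 = (-0.181325 + 0.117496) / 0.309372 = -0.206316
d₂ = d₁ − σ√T = -0.206316 − 0.309372 = -0.515688
e^{−rT} = e^{−0.0617·1.1287} = 0.932729
N(−d₁) = 0.581728,  N(−d₂) = 0.696964
Put price V = K·e^{−rT}·N(−d₂) − S·N(−d₁) = 187.690560 − 140.103357 = 47.587203
φ(d₁) = (1/√(2π))·e^{−d₁²/2} = 0.390541
Θ = −S·φ(d₁)·σ/(2√T) + r·K·e^{−rT}·N(−d₂) = −12.890437 + 11.580508 = -1.309930

price = 47.587203
Θ = -1.309930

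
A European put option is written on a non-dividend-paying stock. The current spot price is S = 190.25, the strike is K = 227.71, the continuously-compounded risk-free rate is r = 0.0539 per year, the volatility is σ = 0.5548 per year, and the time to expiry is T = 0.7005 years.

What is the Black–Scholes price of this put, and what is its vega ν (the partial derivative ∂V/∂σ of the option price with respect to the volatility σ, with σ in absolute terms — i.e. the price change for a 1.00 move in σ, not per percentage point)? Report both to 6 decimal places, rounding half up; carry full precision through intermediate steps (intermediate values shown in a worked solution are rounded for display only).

price = 53.813660
ν = 63.352389

σ√T = 0.5548·√0.7005 = 0.464345
d₁ = (ln(S/K) + (r+σ²/2)T) / (σ√T) = (ln(190.25/227.71) + (0.0539+0.5548²/2)·0.7005) / 0.464345 = (-0.179734 + 0.145565) / 0.464345 = -0.073585
d₂ = d₁ − σ√T = -0.073585 − 0.464345 = -0.537930
e^{−rT} = e^{−0.0539·0.7005} = 0.962947
N(−d₁) = 0.529330,  N(−d₂) = 0.704687
Put price V = K·e^{−rT}·N(−d₂) − S·N(−d₁) = 154.518655 − 100.704994 = 53.813660
φ(d₁) = (1/√(2π))·e^{−d₁²/2} = 0.397864
ν = S·φ(d₁)·√T = 63.352389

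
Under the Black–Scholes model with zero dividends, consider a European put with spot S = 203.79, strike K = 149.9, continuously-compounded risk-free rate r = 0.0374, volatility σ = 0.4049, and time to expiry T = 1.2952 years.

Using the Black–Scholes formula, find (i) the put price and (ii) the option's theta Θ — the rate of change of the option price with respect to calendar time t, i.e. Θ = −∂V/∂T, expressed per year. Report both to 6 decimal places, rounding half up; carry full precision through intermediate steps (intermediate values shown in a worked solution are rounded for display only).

price = 9.779445
Θ = -7.182987

σ√T = 0.4049·√1.2952 = 0.460804
d₁ = (ln(S/K) + (r+σ²/2)T) / (σ√T) = (ln(203.79/149.9) + (0.0374+0.4049²/2)·1.2952) / 0.460804 = (0.307122 + 0.154611) / 0.460804 = 1.002015
d₂ = d₁ − σ√T = 1.002015 − 0.460804 = 0.541211
e^{−rT} = e^{−0.0374·1.2952} = 0.952714
N(−d₁) = 0.158168,  N(−d₂) = 0.294181
Put price V = K·e^{−rT}·N(−d₂) − S·N(−d₁) = 42.012559 − 32.233114 = 9.779445
φ(d₁) = (1/√(2π))·e^{−d₁²/2} = 0.241483
Θ = −S·φ(d₁)·σ/(2√T) + r·K·e^{−rT}·N(−d₂) = −8.754256 + 1.571270 = -7.182987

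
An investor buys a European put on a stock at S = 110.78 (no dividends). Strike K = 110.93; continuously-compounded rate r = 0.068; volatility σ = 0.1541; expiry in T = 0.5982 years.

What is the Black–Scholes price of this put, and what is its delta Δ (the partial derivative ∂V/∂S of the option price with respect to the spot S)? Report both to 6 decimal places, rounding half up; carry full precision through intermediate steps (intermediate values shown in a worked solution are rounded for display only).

σ√T = 0.1541·√0.5982 = 0.119186
d₁ = (ln(S/K) + (r+σ²/2)T) / (σ√T) = (ln(110.78/110.93) + (0.068+0.1541²/2)·0.5982) / 0.119186 = (-0.001353 + 0.047780) / 0.119186 = 0.389535
d₂ = d₁ − σ√T = 0.389535 − 0.119186 = 0.270349
e^{−rT} = e^{−0.068·0.5982} = 0.960139
N(−d₁) = 0.348440,  N(−d₂) = 0.393446
Put price V = K·e^{−rT}·N(−d₂) − S·N(−d₁) = 41.905222 − 38.600217 = 3.305004
Δ = −N(−d₁) = -0.348440

price = 3.305004
Δ = -0.348440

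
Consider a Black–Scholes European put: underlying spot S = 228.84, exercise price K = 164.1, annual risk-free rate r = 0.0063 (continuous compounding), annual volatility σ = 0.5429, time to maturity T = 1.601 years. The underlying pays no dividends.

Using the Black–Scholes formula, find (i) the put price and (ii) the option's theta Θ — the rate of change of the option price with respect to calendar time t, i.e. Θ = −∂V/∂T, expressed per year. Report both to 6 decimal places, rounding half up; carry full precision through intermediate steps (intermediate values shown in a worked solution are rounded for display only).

σ√T = 0.5429·√1.601 = 0.686935
d₁ = (ln(S/K) + (r+σ²/2)T) / (σ√T) = (ln(228.84/164.1) + (0.0063+0.5429²/2)·1.601) / 0.686935 = (0.332547 + 0.246026) / 0.686935 = 0.842253
d₂ = d₁ − σ√T = 0.842253 − 0.686935 = 0.155318
e^{−rT} = e^{−0.0063·1.601} = 0.989964
N(−d₁) = 0.199823,  N(−d₂) = 0.438285
Put price V = K·e^{−rT}·N(−d₂) − S·N(−d₁) = 71.200802 − 45.727518 = 25.473283
φ(d₁) = (1/√(2π))·e^{−d₁²/2} = 0.279813
Θ = −S·φ(d₁)·σ/(2√T) + r·K·e^{−rT}·N(−d₂) = −13.737066 + 0.448565 = -13.288501

price = 25.473283
Θ = -13.288501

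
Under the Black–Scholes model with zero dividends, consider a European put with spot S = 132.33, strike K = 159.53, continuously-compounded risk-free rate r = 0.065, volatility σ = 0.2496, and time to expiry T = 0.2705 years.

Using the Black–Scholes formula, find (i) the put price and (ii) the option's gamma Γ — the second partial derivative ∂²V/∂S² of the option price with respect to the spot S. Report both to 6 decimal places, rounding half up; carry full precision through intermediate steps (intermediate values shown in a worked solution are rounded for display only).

σ√T = 0.2496·√0.2705 = 0.129816
d₁ = (ln(S/K) + (r+σ²/2)T) / (σ√T) = (ln(132.33/159.53) + (0.065+0.2496²/2)·0.2705) / 0.129816 = (-0.186933 + 0.026009) / 0.129816 = -1.239636
d₂ = d₁ − σ√T = -1.239636 − 0.129816 = -1.369452
e^{−rT} = e^{−0.065·0.2705} = 0.982571
N(−d₁) = 0.892445,  N(−d₂) = 0.914571
Put price V = K·e^{−rT}·N(−d₂) − S·N(−d₁) = 143.358618 − 118.097245 = 25.261374
φ(d₁) = (1/√(2π))·e^{−d₁²/2} = 0.185021
Γ = φ(d₁) / (S·σ·√T) = 0.010770

price = 25.261374
Γ = 0.010770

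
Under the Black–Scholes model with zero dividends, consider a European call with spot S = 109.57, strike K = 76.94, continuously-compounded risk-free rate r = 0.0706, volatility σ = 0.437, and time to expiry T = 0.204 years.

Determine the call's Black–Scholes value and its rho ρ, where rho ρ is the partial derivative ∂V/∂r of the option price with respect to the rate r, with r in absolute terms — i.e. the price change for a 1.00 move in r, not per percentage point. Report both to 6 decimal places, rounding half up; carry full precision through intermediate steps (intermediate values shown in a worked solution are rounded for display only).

σ√T = 0.437·√0.204 = 0.197377
d₁ = (ln(S/K) + (r+σ²/2)T) / (σ√T) = (ln(109.57/76.94) + (0.0706+0.437²/2)·0.204) / 0.197377 = (0.353538 + 0.033881) / 0.197377 = 1.962837
d₂ = d₁ − σ√T = 1.962837 − 0.197377 = 1.765461
e^{−rT} = e^{−0.0706·0.204} = 0.985701
N(d₁) = 0.975167,  N(d₂) = 0.961257
Call price V = S·N(d₁) − K·e^{−rT}·N(d₂) = 106.849100 − 72.901544 = 33.947556
ρ = K·T·e^{−rT}·N(d₂) = 14.871915

price = 33.947556
ρ = 14.871915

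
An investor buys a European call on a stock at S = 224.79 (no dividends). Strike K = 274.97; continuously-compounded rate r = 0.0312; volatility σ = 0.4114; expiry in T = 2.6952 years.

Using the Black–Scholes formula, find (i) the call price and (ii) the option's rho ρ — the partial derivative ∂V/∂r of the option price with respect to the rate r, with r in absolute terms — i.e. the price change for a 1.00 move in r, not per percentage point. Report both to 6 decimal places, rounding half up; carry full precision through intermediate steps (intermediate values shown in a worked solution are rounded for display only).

σ√T = 0.4114·√2.6952 = 0.675398
d₁ = (ln(S/K) + (r+σ²/2)T) / (σ√T) = (ln(224.79/274.97) + (0.0312+0.4114²/2)·2.6952) / 0.675398 = (-0.201495 + 0.312171) / 0.675398 = 0.163868
d₂ = d₁ − σ√T = 0.163868 − 0.675398 = -0.511530
e^{−rT} = e^{−0.0312·2.6952} = 0.919348
N(d₁) = 0.565082,  N(d₂) = 0.304490
Call price V = S·N(d₁) − K·e^{−rT}·N(d₂) = 127.024888 − 76.972997 = 50.051891
ρ = K·T·e^{−rT}·N(d₂) = 207.457621

price = 50.051891
ρ = 207.457621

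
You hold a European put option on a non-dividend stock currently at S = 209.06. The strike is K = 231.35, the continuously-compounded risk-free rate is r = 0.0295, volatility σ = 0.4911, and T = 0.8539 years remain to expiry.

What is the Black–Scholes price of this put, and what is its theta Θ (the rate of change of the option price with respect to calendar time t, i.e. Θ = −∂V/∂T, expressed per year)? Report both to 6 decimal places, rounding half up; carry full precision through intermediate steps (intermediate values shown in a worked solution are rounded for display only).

σ√T = 0.4911·√0.8539 = 0.453809
d₁ = (ln(S/K) + (r+σ²/2)T) / (σ√T) = (ln(209.06/231.35) + (0.0295+0.4911²/2)·0.8539) / 0.453809 = (-0.101310 + 0.128162) / 0.453809 = 0.059168
d₂ = d₁ − σ√T = 0.059168 − 0.453809 = -0.394641
e^{−rT} = e^{−0.0295·0.8539} = 0.975125
N(−d₁) = 0.476409,  N(−d₂) = 0.653446
Put price V = K·e^{−rT}·N(−d₂) − S·N(−d₁) = 147.414224 − 99.598078 = 47.816145
φ(d₁) = (1/√(2π))·e^{−d₁²/2} = 0.398245
Θ = −S·φ(d₁)·σ/(2√T) + r·K·e^{−rT}·N(−d₂) = −22.123673 + 4.348720 = -17.774954

price = 47.816145
Θ = -17.774954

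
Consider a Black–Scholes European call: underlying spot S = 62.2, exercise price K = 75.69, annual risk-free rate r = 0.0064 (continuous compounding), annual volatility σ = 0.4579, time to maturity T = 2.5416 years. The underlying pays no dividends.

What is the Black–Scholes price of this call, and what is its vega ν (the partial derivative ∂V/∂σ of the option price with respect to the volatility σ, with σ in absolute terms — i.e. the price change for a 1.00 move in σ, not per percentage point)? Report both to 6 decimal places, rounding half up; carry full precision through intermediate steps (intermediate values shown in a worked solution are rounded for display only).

price = 13.894764
ν = 39.283515

σ√T = 0.4579·√2.5416 = 0.730002
d₁ = (ln(S/K) + (r+σ²/2)T) / (σ√T) = (ln(62.2/75.69) + (0.0064+0.4579²/2)·2.5416) / 0.730002 = (-0.196291 + 0.282718) / 0.730002 = 0.118393
d₂ = d₁ − σ√T = 0.118393 − 0.730002 = -0.611610
e^{−rT} = e^{−0.0064·2.5416} = 0.983865
N(d₁) = 0.547122,  N(d₂) = 0.270398
Call price V = S·N(d₁) − K·e^{−rT}·N(d₂) = 34.030971 − 20.136206 = 13.894764
φ(d₁) = (1/√(2π))·e^{−d₁²/2} = 0.396156
ν = S·φ(d₁)·√T = 39.283515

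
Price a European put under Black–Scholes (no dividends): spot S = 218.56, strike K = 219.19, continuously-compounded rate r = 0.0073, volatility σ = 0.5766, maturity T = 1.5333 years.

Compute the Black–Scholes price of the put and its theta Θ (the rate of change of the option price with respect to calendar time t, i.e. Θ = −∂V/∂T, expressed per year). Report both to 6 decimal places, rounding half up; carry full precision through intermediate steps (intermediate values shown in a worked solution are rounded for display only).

price = 59.803537
Θ = -17.962310

σ√T = 0.5766·√1.5333 = 0.713984
d₁ = (ln(S/K) + (r+σ²/2)T) / (σ√T) = (ln(218.56/219.19) + (0.0073+0.5766²/2)·1.5333) / 0.713984 = (-0.002878 + 0.266079) / 0.713984 = 0.368637
d₂ = d₁ − σ√T = 0.368637 − 0.713984 = -0.345346
e^{−rT} = e^{−0.0073·1.5333} = 0.988869
N(−d₁) = 0.356199,  N(−d₂) = 0.635083
Put price V = K·e^{−rT}·N(−d₂) − S·N(−d₁) = 137.654398 − 77.850861 = 59.803537
φ(d₁) = (1/√(2π))·e^{−d₁²/2} = 0.372736
Θ = −S·φ(d₁)·σ/(2√T) + r·K·e^{−rT}·N(−d₂) = −18.967187 + 1.004877 = -17.962310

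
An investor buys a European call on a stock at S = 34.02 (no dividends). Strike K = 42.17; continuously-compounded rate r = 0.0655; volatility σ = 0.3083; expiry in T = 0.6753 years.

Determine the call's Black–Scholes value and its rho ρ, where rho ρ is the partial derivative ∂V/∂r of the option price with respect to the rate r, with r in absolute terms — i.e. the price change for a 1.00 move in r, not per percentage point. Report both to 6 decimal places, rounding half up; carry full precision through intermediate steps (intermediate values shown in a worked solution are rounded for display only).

σ√T = 0.3083·√0.6753 = 0.253351
d₁ = (ln(S/K) + (r+σ²/2)T) / (σ√T) = (ln(34.02/42.17) + (0.0655+0.3083²/2)·0.6753) / 0.253351 = (-0.214760 + 0.076325) / 0.253351 = -0.546417
d₂ = d₁ − σ√T = -0.546417 − 0.253351 = -0.799768
e^{−rT} = e^{−0.0655·0.6753} = 0.956732
N(d₁) = 0.292390,  N(d₂) = 0.211923
Call price V = S·N(d₁) − K·e^{−rT}·N(d₂) = 9.947096 − 8.550103 = 1.396993
ρ = K·T·e^{−rT}·N(d₂) = 5.773885

price = 1.396993
ρ = 5.773885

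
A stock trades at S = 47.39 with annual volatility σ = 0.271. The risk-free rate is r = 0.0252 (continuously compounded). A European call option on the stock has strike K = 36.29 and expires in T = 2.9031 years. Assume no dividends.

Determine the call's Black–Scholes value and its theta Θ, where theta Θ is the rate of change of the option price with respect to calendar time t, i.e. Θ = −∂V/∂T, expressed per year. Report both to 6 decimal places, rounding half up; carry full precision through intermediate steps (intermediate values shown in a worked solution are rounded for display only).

σ√T = 0.271·√2.9031 = 0.461743
d₁ = (ln(S/K) + (r+σ²/2)T) / (σ√T) = (ln(47.39/36.29) + (0.0252+0.271²/2)·2.9031) / 0.461743 = (0.266869 + 0.179761) / 0.461743 = 0.967271
d₂ = d₁ − σ√T = 0.967271 − 0.461743 = 0.505528
e^{−rT} = e^{−0.0252·2.9031} = 0.929454
N(d₁) = 0.833296,  N(d₂) = 0.693406
Call price V = S·N(d₁) − K·e^{−rT}·N(d₂) = 39.489880 − 23.388497 = 16.101383
φ(d₁) = (1/√(2π))·e^{−d₁²/2} = 0.249887
Θ = −S·φ(d₁)·σ/(2√T) − r·K·e^{−rT}·N(d₂) = −0.941758 − 0.589390 = -1.531148

price = 16.101383
Θ = -1.531148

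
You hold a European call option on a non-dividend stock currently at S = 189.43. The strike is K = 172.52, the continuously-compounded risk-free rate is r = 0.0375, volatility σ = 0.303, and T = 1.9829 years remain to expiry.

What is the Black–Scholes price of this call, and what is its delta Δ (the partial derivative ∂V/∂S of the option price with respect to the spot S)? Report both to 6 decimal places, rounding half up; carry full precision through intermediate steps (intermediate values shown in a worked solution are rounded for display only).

σ√T = 0.303·√1.9829 = 0.426671
d₁ = (ln(S/K) + (r+σ²/2)T) / (σ√T) = (ln(189.43/172.52) + (0.0375+0.303²/2)·1.9829) / 0.426671 = (0.093506 + 0.165383) / 0.426671 = 0.606765
d₂ = d₁ − σ√T = 0.606765 − 0.426671 = 0.180095
e^{−rT} = e^{−0.0375·1.9829} = 0.928339
N(d₁) = 0.727997,  N(d₂) = 0.571461
Call price V = S·N(d₁) − K·e^{−rT}·N(d₂) = 137.904418 − 91.523438 = 46.380980
Δ = N(d₁) = 0.727997

price = 46.380980
Δ = 0.727997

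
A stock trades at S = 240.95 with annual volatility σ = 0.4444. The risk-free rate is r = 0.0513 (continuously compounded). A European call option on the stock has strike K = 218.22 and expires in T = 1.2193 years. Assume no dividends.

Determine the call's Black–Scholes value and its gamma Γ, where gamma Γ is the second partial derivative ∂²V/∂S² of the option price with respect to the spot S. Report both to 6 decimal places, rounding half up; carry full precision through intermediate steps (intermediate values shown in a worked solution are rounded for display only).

σ√T = 0.4444·√1.2193 = 0.490715
d₁ = (ln(S/K) + (r+σ²/2)T) / (σ√T) = (ln(240.95/218.22) + (0.0513+0.4444²/2)·1.2193) / 0.490715 = (0.099086 + 0.182951) / 0.490715 = 0.574746
d₂ = d₁ − σ√T = 0.574746 − 0.490715 = 0.084031
e^{−rT} = e^{−0.0513·1.2193} = 0.939366
N(d₁) = 0.717268,  N(d₂) = 0.533484
Call price V = S·N(d₁) − K·e^{−rT}·N(d₂) = 172.825822 − 109.358068 = 63.467754
φ(d₁) = (1/√(2π))·e^{−d₁²/2} = 0.338204
Γ = φ(d₁) / (S·σ·√T) = 0.002860

price = 63.467754
Γ = 0.002860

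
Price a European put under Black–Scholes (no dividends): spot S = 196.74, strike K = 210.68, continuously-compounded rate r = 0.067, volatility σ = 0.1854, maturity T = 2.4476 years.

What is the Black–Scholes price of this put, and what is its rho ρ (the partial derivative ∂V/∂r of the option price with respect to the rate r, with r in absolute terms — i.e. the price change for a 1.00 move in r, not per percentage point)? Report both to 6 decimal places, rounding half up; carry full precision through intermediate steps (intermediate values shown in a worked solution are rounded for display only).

price = 13.844880
ρ = -186.830132

σ√T = 0.1854·√2.4476 = 0.290055
d₁ = (ln(S/K) + (r+σ²/2)T) / (σ√T) = (ln(196.74/210.68) + (0.067+0.1854²/2)·2.4476) / 0.290055 = (-0.068457 + 0.206055) / 0.290055 = 0.474385
d₂ = d₁ − σ√T = 0.474385 − 0.290055 = 0.184331
e^{−rT} = e^{−0.067·2.4476} = 0.848751
N(−d₁) = 0.317613,  N(−d₂) = 0.426877
Put price V = K·e^{−rT}·N(−d₂) − S·N(−d₁) = 76.331971 − 62.487091 = 13.844880
ρ = −K·T·e^{−rT}·N(−d₂) = -186.830132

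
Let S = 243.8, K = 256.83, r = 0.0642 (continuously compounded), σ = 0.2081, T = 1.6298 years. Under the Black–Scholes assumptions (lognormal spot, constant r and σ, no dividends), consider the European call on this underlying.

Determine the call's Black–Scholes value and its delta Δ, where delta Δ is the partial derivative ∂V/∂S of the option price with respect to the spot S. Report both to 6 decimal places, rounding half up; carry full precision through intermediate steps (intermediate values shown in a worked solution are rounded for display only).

price = 31.833201
Δ = 0.629565

σ√T = 0.2081·√1.6298 = 0.265668
d₁ = (ln(S/K) + (r+σ²/2)T) / (σ√T) = (ln(243.8/256.83) + (0.0642+0.2081²/2)·1.6298) / 0.265668 = (-0.052066 + 0.139923) / 0.265668 = 0.330701
d₂ = d₁ − σ√T = 0.330701 − 0.265668 = 0.065033
e^{−rT} = e^{−0.0642·1.6298} = 0.900655
N(d₁) = 0.629565,  N(d₂) = 0.525926
Call price V = S·N(d₁) − K·e^{−rT}·N(d₂) = 153.487925 − 121.654724 = 31.833201
Δ = N(d₁) = 0.629565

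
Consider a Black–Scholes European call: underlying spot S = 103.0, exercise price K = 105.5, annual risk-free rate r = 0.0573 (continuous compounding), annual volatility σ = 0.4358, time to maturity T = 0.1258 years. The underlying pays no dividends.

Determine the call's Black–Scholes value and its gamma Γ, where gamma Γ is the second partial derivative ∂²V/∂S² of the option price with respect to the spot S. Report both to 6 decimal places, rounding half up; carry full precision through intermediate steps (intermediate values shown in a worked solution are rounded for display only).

price = 5.565262
Γ = 0.025046

σ√T = 0.4358·√0.1258 = 0.154571
d₁ = (ln(S/K) + (r+σ²/2)T) / (σ√T) = (ln(103.0/105.5) + (0.0573+0.4358²/2)·0.1258) / 0.154571 = (-0.023982 + 0.019154) / 0.154571 = -0.031232
d₂ = d₁ − σ√T = -0.031232 − 0.154571 = -0.185803
e^{−rT} = e^{−0.0573·0.1258} = 0.992818
N(d₁) = 0.487542,  N(d₂) = 0.426300
Call price V = S·N(d₁) − K·e^{−rT}·N(d₂) = 50.216854 − 44.651591 = 5.565262
φ(d₁) = (1/√(2π))·e^{−d₁²/2} = 0.398748
Γ = φ(d₁) / (S·σ·√T) = 0.025046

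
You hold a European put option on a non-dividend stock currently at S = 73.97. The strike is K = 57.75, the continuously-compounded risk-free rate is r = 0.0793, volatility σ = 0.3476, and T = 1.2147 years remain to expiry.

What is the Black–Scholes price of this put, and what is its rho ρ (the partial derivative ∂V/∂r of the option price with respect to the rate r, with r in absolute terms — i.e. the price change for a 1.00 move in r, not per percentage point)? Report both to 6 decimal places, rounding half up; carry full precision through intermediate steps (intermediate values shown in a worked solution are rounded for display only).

price = 2.380254
ρ = -15.295238

σ√T = 0.3476·√1.2147 = 0.383102
d₁ = (ln(S/K) + (r+σ²/2)T) / (σ√T) = (ln(73.97/57.75) + (0.0793+0.3476²/2)·1.2147) / 0.383102 = (0.247536 + 0.169709) / 0.383102 = 1.089124
d₂ = d₁ − σ√T = 1.089124 − 0.383102 = 0.706022
e^{−rT} = e^{−0.0793·1.2147} = 0.908168
N(−d₁) = 0.138050,  N(−d₂) = 0.240087
Put price V = K·e^{−rT}·N(−d₂) − S·N(−d₁) = 12.591782 − 10.211528 = 2.380254
ρ = −K·T·e^{−rT}·N(−d₂) = -15.295238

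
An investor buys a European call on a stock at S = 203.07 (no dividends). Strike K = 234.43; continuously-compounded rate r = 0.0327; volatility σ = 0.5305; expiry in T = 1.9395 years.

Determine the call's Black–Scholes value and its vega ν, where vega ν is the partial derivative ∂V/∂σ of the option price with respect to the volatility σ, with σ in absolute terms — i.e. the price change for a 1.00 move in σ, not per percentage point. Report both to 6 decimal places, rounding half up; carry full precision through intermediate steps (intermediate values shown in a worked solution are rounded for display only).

price = 52.827581
ν = 109.049369

σ√T = 0.5305·√1.9395 = 0.738806
d₁ = (ln(S/K) + (r+σ²/2)T) / (σ√T) = (ln(203.07/234.43) + (0.0327+0.5305²/2)·1.9395) / 0.738806 = (-0.143606 + 0.336339) / 0.738806 = 0.260870
d₂ = d₁ − σ√T = 0.260870 − 0.738806 = -0.477936
e^{−rT} = e^{−0.0327·1.9395} = 0.938548
N(d₁) = 0.602904,  N(d₂) = 0.316348
Call price V = S·N(d₁) − K·e^{−rT}·N(d₂) = 122.431647 − 69.604066 = 52.827581
φ(d₁) = (1/√(2π))·e^{−d₁²/2} = 0.385596
ν = S·φ(d₁)·√T = 109.049369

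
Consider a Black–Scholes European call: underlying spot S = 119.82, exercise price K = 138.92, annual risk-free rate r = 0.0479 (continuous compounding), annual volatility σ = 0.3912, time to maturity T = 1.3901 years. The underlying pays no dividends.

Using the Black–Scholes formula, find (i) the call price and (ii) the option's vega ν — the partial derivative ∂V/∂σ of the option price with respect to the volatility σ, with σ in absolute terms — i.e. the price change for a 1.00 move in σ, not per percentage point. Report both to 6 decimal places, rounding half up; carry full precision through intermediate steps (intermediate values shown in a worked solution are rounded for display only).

σ√T = 0.3912·√1.3901 = 0.461235
d₁ = (ln(S/K) + (r+σ²/2)T) / (σ√T) = (ln(119.82/138.92) + (0.0479+0.3912²/2)·1.3901) / 0.461235 = (-0.147908 + 0.172954) / 0.461235 = 0.054304
d₂ = d₁ − σ√T = 0.054304 − 0.461235 = -0.406931
e^{−rT} = e^{−0.0479·1.3901} = 0.935583
N(d₁) = 0.521653,  N(d₂) = 0.342029
Call price V = S·N(d₁) − K·e^{−rT}·N(d₂) = 62.504521 − 44.453959 = 18.050562
φ(d₁) = (1/√(2π))·e^{−d₁²/2} = 0.398354
ν = S·φ(d₁)·√T = 56.275849

price = 18.050562
ν = 56.275849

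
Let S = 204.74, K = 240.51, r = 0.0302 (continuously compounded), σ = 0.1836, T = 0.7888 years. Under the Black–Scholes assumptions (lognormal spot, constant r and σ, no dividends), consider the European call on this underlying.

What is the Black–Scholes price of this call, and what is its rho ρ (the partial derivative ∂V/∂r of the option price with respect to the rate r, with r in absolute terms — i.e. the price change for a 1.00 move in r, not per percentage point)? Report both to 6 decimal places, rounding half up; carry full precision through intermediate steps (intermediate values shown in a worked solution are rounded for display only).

σ√T = 0.1836·√0.7888 = 0.163063
d₁ = (ln(S/K) + (r+σ²/2)T) / (σ√T) = (ln(204.74/240.51) + (0.0302+0.1836²/2)·0.7888) / 0.163063 = (-0.161021 + 0.037117) / 0.163063 = -0.759854
d₂ = d₁ − σ√T = -0.759854 − 0.163063 = -0.922917
e^{−rT} = e^{−0.0302·0.7888} = 0.976460
N(d₁) = 0.223671,  N(d₂) = 0.178025
Call price V = S·N(d₁) − K·e^{−rT}·N(d₂) = 45.794408 − 41.808934 = 3.985474
ρ = K·T·e^{−rT}·N(d₂) = 32.978887

price = 3.985474
ρ = 32.978887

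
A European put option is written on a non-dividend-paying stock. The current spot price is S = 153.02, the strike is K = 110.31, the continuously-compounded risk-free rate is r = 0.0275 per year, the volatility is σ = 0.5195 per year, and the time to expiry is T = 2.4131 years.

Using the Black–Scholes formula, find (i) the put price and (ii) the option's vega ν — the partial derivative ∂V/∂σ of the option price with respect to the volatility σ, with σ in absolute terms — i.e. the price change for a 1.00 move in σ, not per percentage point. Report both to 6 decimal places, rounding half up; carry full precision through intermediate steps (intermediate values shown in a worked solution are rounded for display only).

price = 19.625661
ν = 63.745636

σ√T = 0.5195·√2.4131 = 0.806999
d₁ = (ln(S/K) + (r+σ²/2)T) / (σ√T) = (ln(153.02/110.31) + (0.0275+0.5195²/2)·2.4131) / 0.806999 = (0.327274 + 0.391984) / 0.806999 = 0.891275
d₂ = d₁ − σ√T = 0.891275 − 0.806999 = 0.084276
e^{−rT} = e^{−0.0275·2.4131} = 0.935794
N(−d₁) = 0.186391,  N(−d₂) = 0.466419
Put price V = K·e^{−rT}·N(−d₂) − S·N(−d₁) = 48.147190 − 28.521528 = 19.625661
φ(d₁) = (1/√(2π))·e^{−d₁²/2} = 0.268173
ν = S·φ(d₁)·√T = 63.745636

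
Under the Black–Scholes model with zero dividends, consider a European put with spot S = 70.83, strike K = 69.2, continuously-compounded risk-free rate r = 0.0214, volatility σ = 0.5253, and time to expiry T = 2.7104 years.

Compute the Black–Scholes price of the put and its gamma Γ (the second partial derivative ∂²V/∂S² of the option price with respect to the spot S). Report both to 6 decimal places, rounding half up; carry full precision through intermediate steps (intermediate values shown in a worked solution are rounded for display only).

price = 20.101120
Γ = 0.005670

σ√T = 0.5253·√2.7104 = 0.864817
d₁ = (ln(S/K) + (r+σ²/2)T) / (σ√T) = (ln(70.83/69.2) + (0.0214+0.5253²/2)·2.7104) / 0.864817 = (0.023282 + 0.431957) / 0.864817 = 0.526399
d₂ = d₁ − σ√T = 0.526399 − 0.864817 = -0.338418
e^{−rT} = e^{−0.0214·2.7104} = 0.943648
N(−d₁) = 0.299306,  N(−d₂) = 0.632476
Put price V = K·e^{−rT}·N(−d₂) − S·N(−d₁) = 41.300938 − 21.199818 = 20.101120
φ(d₁) = (1/√(2π))·e^{−d₁²/2} = 0.347328
Γ = φ(d₁) / (S·σ·√T) = 0.005670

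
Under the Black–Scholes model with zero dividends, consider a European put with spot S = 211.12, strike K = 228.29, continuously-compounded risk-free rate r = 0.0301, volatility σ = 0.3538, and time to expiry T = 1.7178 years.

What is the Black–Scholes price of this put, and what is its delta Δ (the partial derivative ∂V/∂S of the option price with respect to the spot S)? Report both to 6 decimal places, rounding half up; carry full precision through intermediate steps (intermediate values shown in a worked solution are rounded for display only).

σ√T = 0.3538·√1.7178 = 0.463708
d₁ = (ln(S/K) + (r+σ²/2)T) / (σ√T) = (ln(211.12/228.29) + (0.0301+0.3538²/2)·1.7178) / 0.463708 = (-0.078190 + 0.159218) / 0.463708 = 0.174740
d₂ = d₁ − σ√T = 0.174740 − 0.463708 = -0.288968
e^{−rT} = e^{−0.0301·1.7178} = 0.949608
N(−d₁) = 0.430642,  N(−d₂) = 0.613697
Put price V = K·e^{−rT}·N(−d₂) − S·N(−d₁) = 133.040965 − 90.917168 = 42.123796
Δ = −N(−d₁) = -0.430642

price = 42.123796
Δ = -0.430642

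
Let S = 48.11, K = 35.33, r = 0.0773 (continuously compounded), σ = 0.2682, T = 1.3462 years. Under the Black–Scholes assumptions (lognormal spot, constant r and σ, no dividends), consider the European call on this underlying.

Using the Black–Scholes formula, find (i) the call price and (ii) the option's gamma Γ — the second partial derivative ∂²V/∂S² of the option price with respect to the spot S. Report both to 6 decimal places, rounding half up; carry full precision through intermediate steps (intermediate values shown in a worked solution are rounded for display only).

price = 16.791097
Γ = 0.008884

σ√T = 0.2682·√1.3462 = 0.311181
d₁ = (ln(S/K) + (r+σ²/2)T) / (σ√T) = (ln(48.11/35.33) + (0.0773+0.2682²/2)·1.3462) / 0.311181 = (0.308758 + 0.152478) / 0.311181 = 1.482209
d₂ = d₁ − σ√T = 1.482209 − 0.311181 = 1.171028
e^{−rT} = e^{−0.0773·1.3462} = 0.901170
N(d₁) = 0.930858,  N(d₂) = 0.879206
Call price V = S·N(d₁) − K·e^{−rT}·N(d₂) = 44.783561 − 27.992464 = 16.791097
φ(d₁) = (1/√(2π))·e^{−d₁²/2} = 0.132999
Γ = φ(d₁) / (S·σ·√T) = 0.008884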